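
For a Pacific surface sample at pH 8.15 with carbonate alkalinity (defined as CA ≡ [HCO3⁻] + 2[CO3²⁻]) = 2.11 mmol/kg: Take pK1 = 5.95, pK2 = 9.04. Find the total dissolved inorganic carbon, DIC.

CA = [HCO3⁻] + 2[CO3²⁻] = (α₁ + 2α₂)·DIC
At pH 8.15: [H⁺]/K1 = 10^-2.20 = 0.0063096, K2/[H⁺] = 10^-0.89 = 0.12882
α₁ = 1/(1 + 0.0063096 + 0.12882) = 1/1.1351 = 0.8810; α₂ = α₁·K2/[H⁺] = 0.1135
α₁ + 2α₂ = 1.1079
DIC = CA / (α₁ + 2α₂) = 2.11 / 1.1079 = 1.90 mmol/kg

DIC = 1.90 mmol/kg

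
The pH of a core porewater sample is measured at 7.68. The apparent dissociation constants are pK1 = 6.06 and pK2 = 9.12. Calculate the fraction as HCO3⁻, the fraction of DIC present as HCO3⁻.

α₁ = 1 / (1 + [H⁺]/K1 + K2/[H⁺]) = 1 / (1 + 10^-1.62 + 10^-1.44)
   = 1 / (1 + 0.023988 + 0.036308) = 1/1.0603 = 0.9431

α₁ = 0.943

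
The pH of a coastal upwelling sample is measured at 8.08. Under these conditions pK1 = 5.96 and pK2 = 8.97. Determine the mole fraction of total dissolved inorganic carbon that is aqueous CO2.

α₀ = 1 / (1 + K1/[H⁺] + K1K2/[H⁺]²) = 1 / (1 + 10^+2.12 + 10^+1.23)
   = 1 / (1 + 131.83 + 16.982) = 1/149.81 = 0.006675

α₀ = 0.00668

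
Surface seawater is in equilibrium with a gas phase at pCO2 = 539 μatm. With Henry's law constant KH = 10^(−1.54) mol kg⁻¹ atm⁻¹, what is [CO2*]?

[CO2*] = 15.5 μmol/kg

KH = 10^(−1.54) = 2.884×10^-2 mol kg⁻¹ atm⁻¹
[CO2*] = KH · pCO2 = 2.884×10^-2 × 539×10^-6 atm = 1.55×10^-5 mol/kg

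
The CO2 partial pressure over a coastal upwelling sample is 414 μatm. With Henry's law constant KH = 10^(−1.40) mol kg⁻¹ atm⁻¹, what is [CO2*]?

[CO2*] = 16.5 μmol/kg

KH = 10^(−1.40) = 3.981×10^-2 mol kg⁻¹ atm⁻¹
[CO2*] = KH · pCO2 = 3.981×10^-2 × 414×10^-6 atm = 1.65×10^-5 mol/kg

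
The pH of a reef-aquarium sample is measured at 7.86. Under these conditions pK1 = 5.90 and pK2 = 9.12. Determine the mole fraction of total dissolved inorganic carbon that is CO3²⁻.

α₂ = 0.0516

α₂ = 1 / (1 + [H⁺]/K2 + [H⁺]²/(K1K2)) = 1 / (1 + 10^+1.26 + 10^-0.70)
   = 1 / (1 + 18.197 + 0.19953) = 1/19.397 = 0.05156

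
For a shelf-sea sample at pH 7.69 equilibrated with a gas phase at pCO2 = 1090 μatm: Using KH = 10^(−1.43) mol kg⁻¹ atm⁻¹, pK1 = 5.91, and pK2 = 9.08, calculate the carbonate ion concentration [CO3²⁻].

[CO2*] = KH · pCO2 = 10^(−1.43) × 1090×10^-6 = 4.050×10^-5 mol/kg
α₀ = 1/(1 + K1/[H⁺] + K1K2/[H⁺]²) = 1/(1 + 10^+1.78 + 10^+0.39) = 0.01570
DIC = [CO2*]/α₀ = 4.050×10^-5 / 0.01570 = 2.580 mmol/kg
[CO3²⁻] = α₂·DIC; α₂ = 0.03853, so [CO3²⁻] = 0.03853 × 2.580 = 0.0994 mmol/kg

[CO3²⁻] = 0.0994 mmol/kg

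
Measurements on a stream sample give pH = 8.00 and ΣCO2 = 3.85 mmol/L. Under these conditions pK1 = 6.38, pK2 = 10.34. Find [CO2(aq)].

α₀ = 1 / (1 + K1/[H⁺] + K1K2/[H⁺]²) = 1 / (1 + 10^+1.62 + 10^-0.72)
   = 1 / (1 + 41.687 + 0.19055) = 1/42.877 = 0.02332
[CO2*] = α₀ × DIC = 0.02332 × 3.85 = 0.0898 mmol/L

[CO2*] = 0.0898 mmol/L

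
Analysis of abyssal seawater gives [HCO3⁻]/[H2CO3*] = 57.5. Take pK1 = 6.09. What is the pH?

From K1 = [H⁺][HCO3⁻]/[H2CO3*]:  pH = pK1 + log₁₀([HCO3⁻]/[H2CO3*])
log₁₀(57.5) = +1.760
pH = 6.09 + (+1.760) = 7.85

pH = 7.85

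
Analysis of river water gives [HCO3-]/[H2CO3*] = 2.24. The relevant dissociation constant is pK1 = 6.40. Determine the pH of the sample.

pH = 6.75

From K1 = [H⁺][HCO3-]/[H2CO3*]:  pH = pK1 + log₁₀([HCO3-]/[H2CO3*])
log₁₀(2.24) = +0.350
pH = 6.40 + (+0.350) = 6.75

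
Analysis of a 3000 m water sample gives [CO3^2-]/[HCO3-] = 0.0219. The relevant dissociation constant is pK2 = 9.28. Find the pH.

pH = 7.62

From K2 = [H⁺][CO3^2-]/[HCO3-]:  pH = pK2 + log₁₀([CO3^2-]/[HCO3-])
log₁₀(0.0219) = -1.660
pH = 9.28 + (-1.660) = 7.62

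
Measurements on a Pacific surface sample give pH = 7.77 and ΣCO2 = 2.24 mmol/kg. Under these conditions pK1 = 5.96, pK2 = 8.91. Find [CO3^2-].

α₂ = 1 / (1 + [H⁺]/K2 + [H⁺]²/(K1K2)) = 1 / (1 + 10^+1.14 + 10^-0.67)
   = 1 / (1 + 13.804 + 0.21380) = 1/15.018 = 0.06659
[CO3²⁻] = α₂ × DIC = 0.06659 × 2.24 = 0.149 mmol/kg

[CO3²⁻] = 0.149 mmol/kg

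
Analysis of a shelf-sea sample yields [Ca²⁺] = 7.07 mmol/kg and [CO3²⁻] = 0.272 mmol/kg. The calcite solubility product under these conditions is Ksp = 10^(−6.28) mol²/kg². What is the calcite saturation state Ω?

Ksp = 10^(−6.28) = 5.248×10^-7
Ω = [Ca²⁺][CO3²⁻]/Ksp = (7.07×10^-3)(0.272×10^-3) / 5.248×10^-7 = 3.66

Ω = 3.66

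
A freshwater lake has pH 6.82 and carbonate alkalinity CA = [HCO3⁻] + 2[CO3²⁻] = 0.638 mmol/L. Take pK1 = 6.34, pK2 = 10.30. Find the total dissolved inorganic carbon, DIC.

CA = [HCO3⁻] + 2[CO3²⁻] = (α₁ + 2α₂)·DIC
At pH 6.82: [H⁺]/K1 = 10^-0.48 = 0.33113, K2/[H⁺] = 10^-3.48 = 0.00033113
α₁ = 1/(1 + 0.33113 + 0.00033113) = 1/1.3315 = 0.7511; α₂ = α₁·K2/[H⁺] = 0.0002487
α₁ + 2α₂ = 0.7516
DIC = CA / (α₁ + 2α₂) = 0.638 / 0.7516 = 0.849 mmol/L

DIC = 0.849 mmol/L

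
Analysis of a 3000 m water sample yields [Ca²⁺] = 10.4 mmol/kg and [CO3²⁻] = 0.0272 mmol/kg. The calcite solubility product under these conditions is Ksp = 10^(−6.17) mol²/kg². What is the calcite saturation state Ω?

Ω = 0.418

Ksp = 10^(−6.17) = 6.761×10^-7
Ω = [Ca²⁺][CO3²⁻]/Ksp = (10.4×10^-3)(0.0272×10^-3) / 6.761×10^-7 = 0.418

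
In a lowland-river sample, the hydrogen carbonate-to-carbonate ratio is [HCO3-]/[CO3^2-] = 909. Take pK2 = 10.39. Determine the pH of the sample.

From K2 = [H⁺][CO3^2-]/[HCO3-]:  pH = pK2 − log₁₀([HCO3-]/[CO3^2-])
log₁₀(909) = +2.959
pH = 10.39 − (+2.959) = 7.43

pH = 7.43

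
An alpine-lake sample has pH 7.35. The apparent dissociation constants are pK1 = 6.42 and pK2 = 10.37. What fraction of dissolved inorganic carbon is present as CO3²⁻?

α₂ = 1 / (1 + [H⁺]/K2 + [H⁺]²/(K1K2)) = 1 / (1 + 10^+3.02 + 10^+2.09)
   = 1 / (1 + 1047.1 + 123.03) = 1/1171.2 = 0.0008539

α₂ = 0.000854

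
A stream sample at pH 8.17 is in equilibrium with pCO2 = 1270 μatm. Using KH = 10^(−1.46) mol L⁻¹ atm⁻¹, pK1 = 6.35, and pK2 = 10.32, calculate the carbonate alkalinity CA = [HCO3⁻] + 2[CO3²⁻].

[CO2*] = KH · pCO2 = 10^(−1.46) × 1270×10^-6 = 4.404×10^-5 mol/L
α₀ = 1/(1 + K1/[H⁺] + K1K2/[H⁺]²) = 1/(1 + 10^+1.82 + 10^-0.33) = 0.01481
DIC = [CO2*]/α₀ = 4.404×10^-5 / 0.01481 = 2.974 mmol/L
CA = (α₁ + 2α₂)·DIC = (0.9783 + 2×0.006926) × 2.974 = 2.95 mmol/L

CA = 2.95 mmol/L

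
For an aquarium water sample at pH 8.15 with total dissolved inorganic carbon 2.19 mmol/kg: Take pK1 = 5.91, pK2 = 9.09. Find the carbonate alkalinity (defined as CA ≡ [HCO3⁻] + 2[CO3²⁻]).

CA = [HCO3⁻] + 2[CO3²⁻] = (α₁ + 2α₂)·DIC
At pH 8.15: [H⁺]/K1 = 10^-2.24 = 0.0057544, K2/[H⁺] = 10^-0.94 = 0.11482
α₁ = 1/(1 + 0.0057544 + 0.11482) = 1/1.1206 = 0.8924; α₂ = α₁·K2/[H⁺] = 0.1025
α₁ + 2α₂ = 1.0973
CA = 1.0973 × 2.19 = 2.40 mmol/kg

CA = 2.40 mmol/kg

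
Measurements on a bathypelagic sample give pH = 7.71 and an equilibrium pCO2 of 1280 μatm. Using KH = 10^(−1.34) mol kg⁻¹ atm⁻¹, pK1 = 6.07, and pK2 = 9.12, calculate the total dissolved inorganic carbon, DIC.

DIC = 2.71 mmol/kg

[CO2*] = KH · pCO2 = 10^(−1.34) × 1280×10^-6 = 5.851×10^-5 mol/kg
α₀ = 1/(1 + K1/[H⁺] + K1K2/[H⁺]²) = 1/(1 + 10^+1.64 + 10^+0.23) = 0.02158
DIC = [CO2*]/α₀ = 5.851×10^-5 / 0.02158 = 2.71 mmol/kg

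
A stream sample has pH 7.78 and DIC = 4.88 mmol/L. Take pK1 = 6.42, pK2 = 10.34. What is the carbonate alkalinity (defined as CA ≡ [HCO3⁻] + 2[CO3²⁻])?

CA = 4.69 mmol/L

CA = [HCO3⁻] + 2[CO3²⁻] = (α₁ + 2α₂)·DIC
At pH 7.78: [H⁺]/K1 = 10^-1.36 = 0.043652, K2/[H⁺] = 10^-2.56 = 0.0027542
α₁ = 1/(1 + 0.043652 + 0.0027542) = 1/1.0464 = 0.9557; α₂ = α₁·K2/[H⁺] = 0.002632
α₁ + 2α₂ = 0.9609
CA = 0.9609 × 4.88 = 4.69 mmol/L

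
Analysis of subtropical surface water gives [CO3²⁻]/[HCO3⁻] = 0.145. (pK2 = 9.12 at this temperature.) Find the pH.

From K2 = [H⁺][CO3²⁻]/[HCO3⁻]:  pH = pK2 + log₁₀([CO3²⁻]/[HCO3⁻])
log₁₀(0.145) = -0.839
pH = 9.12 + (-0.839) = 8.28

pH = 8.28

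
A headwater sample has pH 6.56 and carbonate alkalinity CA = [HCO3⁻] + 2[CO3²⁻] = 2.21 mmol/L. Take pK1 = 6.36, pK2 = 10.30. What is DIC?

DIC = 3.60 mmol/L

CA = [HCO3⁻] + 2[CO3²⁻] = (α₁ + 2α₂)·DIC
At pH 6.56: [H⁺]/K1 = 10^-0.20 = 0.63096, K2/[H⁺] = 10^-3.74 = 0.00018197
α₁ = 1/(1 + 0.63096 + 0.00018197) = 1/1.6311 = 0.6131; α₂ = α₁·K2/[H⁺] = 0.0001116
α₁ + 2α₂ = 0.6133
DIC = CA / (α₁ + 2α₂) = 2.21 / 0.6133 = 3.60 mmol/L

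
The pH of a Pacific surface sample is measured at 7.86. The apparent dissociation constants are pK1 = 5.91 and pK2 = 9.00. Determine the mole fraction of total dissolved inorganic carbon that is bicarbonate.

α₁ = 0.923

α₁ = 1 / (1 + [H⁺]/K1 + K2/[H⁺]) = 1 / (1 + 10^-1.95 + 10^-1.14)
   = 1 / (1 + 0.011220 + 0.072444) = 1/1.0837 = 0.9228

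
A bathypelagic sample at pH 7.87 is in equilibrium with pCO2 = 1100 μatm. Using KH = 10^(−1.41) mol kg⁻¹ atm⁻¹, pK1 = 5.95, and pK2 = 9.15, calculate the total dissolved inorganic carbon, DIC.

[CO2*] = KH · pCO2 = 10^(−1.41) × 1100×10^-6 = 4.279×10^-5 mol/kg
α₀ = 1/(1 + K1/[H⁺] + K1K2/[H⁺]²) = 1/(1 + 10^+1.92 + 10^+0.64) = 0.01129
DIC = [CO2*]/α₀ = 4.279×10^-5 / 0.01129 = 3.79 mmol/kg

DIC = 3.79 mmol/kg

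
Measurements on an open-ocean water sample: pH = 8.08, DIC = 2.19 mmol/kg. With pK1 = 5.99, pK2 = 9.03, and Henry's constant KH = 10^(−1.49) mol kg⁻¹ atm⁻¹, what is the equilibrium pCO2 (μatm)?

α₀ = 1 / (1 + K1/[H⁺] + K1K2/[H⁺]²) = 1 / (1 + 10^+2.09 + 10^+1.14)
   = 1 / (1 + 123.03 + 13.804) = 1/137.83 = 0.007255
[CO2*] = α₀ × DIC = 0.007255 × 2.19 = 0.01589 mmol/kg = 15.89 μmol/kg
pCO2 = [CO2*]/KH = 1.589×10^-5 / 3.236×10^-2 = 491 μatm

pCO2 = 491 μatm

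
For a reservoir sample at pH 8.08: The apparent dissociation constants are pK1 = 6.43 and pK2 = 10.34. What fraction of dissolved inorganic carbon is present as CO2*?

α₀ = 1 / (1 + K1/[H⁺] + K1K2/[H⁺]²) = 1 / (1 + 10^+1.65 + 10^-0.61)
   = 1 / (1 + 44.668 + 0.24547) = 1/45.914 = 0.02178

α₀ = 0.0218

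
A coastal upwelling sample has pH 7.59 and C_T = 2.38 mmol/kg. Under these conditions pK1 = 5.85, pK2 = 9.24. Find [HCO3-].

α₁ = 1 / (1 + [H⁺]/K1 + K2/[H⁺]) = 1 / (1 + 10^-1.74 + 10^-1.65)
   = 1 / (1 + 0.018197 + 0.022387) = 1/1.0406 = 0.9610
[HCO3⁻] = α₁ × DIC = 0.9610 × 2.38 = 2.29 mmol/kg

[HCO3⁻] = 2.29 mmol/kg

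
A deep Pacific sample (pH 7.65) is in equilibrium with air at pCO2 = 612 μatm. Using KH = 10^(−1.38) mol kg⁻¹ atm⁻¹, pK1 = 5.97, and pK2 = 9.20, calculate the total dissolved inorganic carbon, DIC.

[CO2*] = KH · pCO2 = 10^(−1.38) × 612×10^-6 = 2.551×10^-5 mol/kg
α₀ = 1/(1 + K1/[H⁺] + K1K2/[H⁺]²) = 1/(1 + 10^+1.68 + 10^+0.13) = 0.01992
DIC = [CO2*]/α₀ = 2.551×10^-5 / 0.01992 = 1.28 mmol/kg

DIC = 1.28 mmol/kg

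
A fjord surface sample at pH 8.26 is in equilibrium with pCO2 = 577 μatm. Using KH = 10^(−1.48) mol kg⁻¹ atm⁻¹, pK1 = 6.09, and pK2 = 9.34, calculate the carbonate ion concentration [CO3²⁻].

[CO2*] = KH · pCO2 = 10^(−1.48) × 577×10^-6 = 1.911×10^-5 mol/kg
α₀ = 1/(1 + K1/[H⁺] + K1K2/[H⁺]²) = 1/(1 + 10^+2.17 + 10^+1.09) = 0.006203
DIC = [CO2*]/α₀ = 1.911×10^-5 / 0.006203 = 3.080 mmol/kg
[CO3²⁻] = α₂·DIC; α₂ = 0.07631, so [CO3²⁻] = 0.07631 × 3.080 = 0.235 mmol/kg

[CO3²⁻] = 0.235 mmol/kg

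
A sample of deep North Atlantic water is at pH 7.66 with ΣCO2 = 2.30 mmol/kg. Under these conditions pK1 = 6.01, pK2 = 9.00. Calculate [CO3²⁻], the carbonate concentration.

[CO3²⁻] = 0.0984 mmol/kg

α₂ = 1 / (1 + [H⁺]/K2 + [H⁺]²/(K1K2)) = 1 / (1 + 10^+1.34 + 10^-0.31)
   = 1 / (1 + 21.878 + 0.48978) = 1/23.367 = 0.04279
[CO3²⁻] = α₂ × DIC = 0.04279 × 2.30 = 0.0984 mmol/kg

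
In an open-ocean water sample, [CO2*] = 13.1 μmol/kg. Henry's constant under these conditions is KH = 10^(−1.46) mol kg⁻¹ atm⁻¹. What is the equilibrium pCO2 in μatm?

KH = 10^(−1.46) = 3.467×10^-2 mol kg⁻¹ atm⁻¹
pCO2 = [CO2*]/KH = 13.1×10^-6 / 3.467×10^-2 = 3.78×10^-4 atm = 378 μatm

pCO2 = 378 μatm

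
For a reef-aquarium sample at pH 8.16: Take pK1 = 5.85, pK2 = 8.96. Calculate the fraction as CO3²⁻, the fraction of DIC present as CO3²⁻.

α₂ = 1 / (1 + [H⁺]/K2 + [H⁺]²/(K1K2)) = 1 / (1 + 10^+0.80 + 10^-1.51)
   = 1 / (1 + 6.3096 + 0.030903) = 1/7.3405 = 0.1362

α₂ = 0.136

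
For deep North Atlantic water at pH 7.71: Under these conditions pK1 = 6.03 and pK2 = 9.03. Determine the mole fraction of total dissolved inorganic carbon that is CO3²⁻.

α₂ = 1 / (1 + [H⁺]/K2 + [H⁺]²/(K1K2)) = 1 / (1 + 10^+1.32 + 10^-0.36)
   = 1 / (1 + 20.893 + 0.43652) = 1/22.329 = 0.04478

α₂ = 0.0448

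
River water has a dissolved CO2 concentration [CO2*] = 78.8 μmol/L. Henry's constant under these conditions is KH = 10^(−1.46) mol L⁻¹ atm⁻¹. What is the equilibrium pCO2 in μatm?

pCO2 = 2270 μatm

KH = 10^(−1.46) = 3.467×10^-2 mol L⁻¹ atm⁻¹
pCO2 = [CO2*]/KH = 78.8×10^-6 / 3.467×10^-2 = 2.27×10^-3 atm = 2270 μatm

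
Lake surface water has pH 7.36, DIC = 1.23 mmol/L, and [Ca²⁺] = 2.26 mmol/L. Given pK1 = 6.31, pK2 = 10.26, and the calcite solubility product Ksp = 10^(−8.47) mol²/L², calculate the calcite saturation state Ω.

Ω = 0.947

α₂ = 1 / (1 + [H⁺]/K2 + [H⁺]²/(K1K2)) = 1 / (1 + 10^+2.90 + 10^+1.85)
   = 1 / (1 + 794.33 + 70.795) = 1/866.12 = 0.001155
[CO3²⁻] = α₂ × DIC = 0.001155 × 1.23 = 0.001420 mmol/L = 1.420 μmol/L
Ksp = 10^(−8.47) = 3.388×10^-9
Ω = [Ca²⁺][CO3²⁻]/Ksp = (2.26×10^-3)(1.420×10^-6) / 3.388×10^-9 = 0.947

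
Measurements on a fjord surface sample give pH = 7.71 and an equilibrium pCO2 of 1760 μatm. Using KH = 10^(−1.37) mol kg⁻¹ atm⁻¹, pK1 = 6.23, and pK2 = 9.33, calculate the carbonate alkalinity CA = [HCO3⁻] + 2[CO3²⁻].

[CO2*] = KH · pCO2 = 10^(−1.37) × 1760×10^-6 = 7.508×10^-5 mol/kg
α₀ = 1/(1 + K1/[H⁺] + K1K2/[H⁺]²) = 1/(1 + 10^+1.48 + 10^-0.14) = 0.03132
DIC = [CO2*]/α₀ = 7.508×10^-5 / 0.03132 = 2.397 mmol/kg
CA = (α₁ + 2α₂)·DIC = (0.9460 + 2×0.02269) × 2.397 = 2.38 mmol/kg

CA = 2.38 mmol/kg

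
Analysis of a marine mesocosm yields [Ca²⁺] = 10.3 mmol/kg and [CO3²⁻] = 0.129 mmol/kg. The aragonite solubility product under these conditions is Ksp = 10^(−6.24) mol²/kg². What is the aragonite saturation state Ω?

Ksp = 10^(−6.24) = 5.754×10^-7
Ω = [Ca²⁺][CO3²⁻]/Ksp = (10.3×10^-3)(0.129×10^-3) / 5.754×10^-7 = 2.31

Ω = 2.31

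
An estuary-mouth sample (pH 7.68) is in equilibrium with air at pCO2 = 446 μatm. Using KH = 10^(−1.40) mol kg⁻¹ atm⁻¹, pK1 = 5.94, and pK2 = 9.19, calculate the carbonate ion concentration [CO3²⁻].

[CO2*] = KH · pCO2 = 10^(−1.40) × 446×10^-6 = 1.776×10^-5 mol/kg
α₀ = 1/(1 + K1/[H⁺] + K1K2/[H⁺]²) = 1/(1 + 10^+1.74 + 10^+0.23) = 0.01735
DIC = [CO2*]/α₀ = 1.776×10^-5 / 0.01735 = 1.024 mmol/kg
[CO3²⁻] = α₂·DIC; α₂ = 0.02946, so [CO3²⁻] = 0.02946 × 1.024 = 0.0302 mmol/kg

[CO3²⁻] = 0.0302 mmol/kg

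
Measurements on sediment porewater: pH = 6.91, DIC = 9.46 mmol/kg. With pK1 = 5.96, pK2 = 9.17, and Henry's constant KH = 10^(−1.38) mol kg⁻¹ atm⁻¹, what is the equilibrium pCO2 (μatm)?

α₀ = 1 / (1 + K1/[H⁺] + K1K2/[H⁺]²) = 1 / (1 + 10^+0.95 + 10^-1.31)
   = 1 / (1 + 8.9125 + 0.048978) = 1/9.9615 = 0.1004
[CO2*] = α₀ × DIC = 0.1004 × 9.46 = 0.9497 mmol/kg
pCO2 = [CO2*]/KH = 9.497×10^-4 / 4.169×10^-2 = 2.28×10^4 μatm

pCO2 = 2.28×10^4 μatm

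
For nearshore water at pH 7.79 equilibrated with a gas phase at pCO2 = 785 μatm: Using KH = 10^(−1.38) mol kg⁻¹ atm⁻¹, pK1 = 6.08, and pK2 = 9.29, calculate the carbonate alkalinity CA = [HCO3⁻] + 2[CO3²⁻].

[CO2*] = KH · pCO2 = 10^(−1.38) × 785×10^-6 = 3.272×10^-5 mol/kg
α₀ = 1/(1 + K1/[H⁺] + K1K2/[H⁺]²) = 1/(1 + 10^+1.71 + 10^+0.21) = 0.01855
DIC = [CO2*]/α₀ = 3.272×10^-5 / 0.01855 = 1.764 mmol/kg
CA = (α₁ + 2α₂)·DIC = (0.9514 + 2×0.03008) × 1.764 = 1.78 mmol/kg

CA = 1.78 mmol/kg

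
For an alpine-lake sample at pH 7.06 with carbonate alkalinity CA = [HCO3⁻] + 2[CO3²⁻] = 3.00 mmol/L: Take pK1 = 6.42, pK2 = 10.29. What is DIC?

CA = [HCO3⁻] + 2[CO3²⁻] = (α₁ + 2α₂)·DIC
At pH 7.06: [H⁺]/K1 = 10^-0.64 = 0.22909, K2/[H⁺] = 10^-3.23 = 0.00058884
α₁ = 1/(1 + 0.22909 + 0.00058884) = 1/1.2297 = 0.8132; α₂ = α₁·K2/[H⁺] = 0.0004789
α₁ + 2α₂ = 0.8142
DIC = CA / (α₁ + 2α₂) = 3.00 / 0.8142 = 3.68 mmol/L

DIC = 3.68 mmol/L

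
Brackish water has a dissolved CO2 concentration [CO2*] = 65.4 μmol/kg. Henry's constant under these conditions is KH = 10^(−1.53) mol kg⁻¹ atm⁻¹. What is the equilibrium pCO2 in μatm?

KH = 10^(−1.53) = 2.951×10^-2 mol kg⁻¹ atm⁻¹
pCO2 = [CO2*]/KH = 65.4×10^-6 / 2.951×10^-2 = 2.22×10^-3 atm = 2220 μatm

pCO2 = 2220 μatm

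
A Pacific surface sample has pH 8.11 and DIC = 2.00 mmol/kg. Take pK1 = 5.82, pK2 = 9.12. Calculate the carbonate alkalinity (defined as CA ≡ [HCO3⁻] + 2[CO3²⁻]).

CA = 2.17 mmol/kg

CA = [HCO3⁻] + 2[CO3²⁻] = (α₁ + 2α₂)·DIC
At pH 8.11: [H⁺]/K1 = 10^-2.29 = 0.0051286, K2/[H⁺] = 10^-1.01 = 0.097724
α₁ = 1/(1 + 0.0051286 + 0.097724) = 1/1.1029 = 0.9067; α₂ = α₁·K2/[H⁺] = 0.08861
α₁ + 2α₂ = 1.0840
CA = 1.0840 × 2.00 = 2.17 mmol/kg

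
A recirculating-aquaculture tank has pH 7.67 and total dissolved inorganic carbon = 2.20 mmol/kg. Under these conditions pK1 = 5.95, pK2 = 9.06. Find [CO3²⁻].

[CO3²⁻] = 0.0846 mmol/kg

α₂ = 1 / (1 + [H⁺]/K2 + [H⁺]²/(K1K2)) = 1 / (1 + 10^+1.39 + 10^-0.33)
   = 1 / (1 + 24.547 + 0.46774) = 1/26.015 = 0.03844
[CO3²⁻] = α₂ × DIC = 0.03844 × 2.20 = 0.0846 mmol/kg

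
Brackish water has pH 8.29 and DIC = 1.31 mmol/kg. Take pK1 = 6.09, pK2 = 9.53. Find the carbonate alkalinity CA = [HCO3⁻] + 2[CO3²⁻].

CA = 1.37 mmol/kg

CA = [HCO3⁻] + 2[CO3²⁻] = (α₁ + 2α₂)·DIC
At pH 8.29: [H⁺]/K1 = 10^-2.20 = 0.0063096, K2/[H⁺] = 10^-1.24 = 0.057544
α₁ = 1/(1 + 0.0063096 + 0.057544) = 1/1.0639 = 0.9400; α₂ = α₁·K2/[H⁺] = 0.05409
α₁ + 2α₂ = 1.0482
CA = 1.0482 × 1.31 = 1.37 mmol/kg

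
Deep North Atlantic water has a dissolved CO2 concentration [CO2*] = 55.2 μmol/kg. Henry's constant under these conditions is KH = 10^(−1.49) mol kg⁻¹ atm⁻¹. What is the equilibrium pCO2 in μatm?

pCO2 = 1710 μatm

KH = 10^(−1.49) = 3.236×10^-2 mol kg⁻¹ atm⁻¹
pCO2 = [CO2*]/KH = 55.2×10^-6 / 3.236×10^-2 = 1.71×10^-3 atm = 1710 μatm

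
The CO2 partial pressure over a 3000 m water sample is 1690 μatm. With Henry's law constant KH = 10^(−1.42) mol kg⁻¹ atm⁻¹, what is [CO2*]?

KH = 10^(−1.42) = 3.802×10^-2 mol kg⁻¹ atm⁻¹
[CO2*] = KH · pCO2 = 3.802×10^-2 × 1690×10^-6 atm = 6.43×10^-5 mol/kg

[CO2*] = 64.3 μmol/kg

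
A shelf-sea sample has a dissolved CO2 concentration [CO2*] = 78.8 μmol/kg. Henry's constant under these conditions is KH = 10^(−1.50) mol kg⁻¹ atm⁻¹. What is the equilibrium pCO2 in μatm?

pCO2 = 2490 μatm

KH = 10^(−1.50) = 3.162×10^-2 mol kg⁻¹ atm⁻¹
pCO2 = [CO2*]/KH = 78.8×10^-6 / 3.162×10^-2 = 2.49×10^-3 atm = 2490 μatm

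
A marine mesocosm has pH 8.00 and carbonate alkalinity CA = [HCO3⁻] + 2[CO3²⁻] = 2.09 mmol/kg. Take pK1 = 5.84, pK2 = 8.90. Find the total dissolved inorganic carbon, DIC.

DIC = 1.89 mmol/kg

CA = [HCO3⁻] + 2[CO3²⁻] = (α₁ + 2α₂)·DIC
At pH 8.00: [H⁺]/K1 = 10^-2.16 = 0.0069183, K2/[H⁺] = 10^-0.90 = 0.12589
α₁ = 1/(1 + 0.0069183 + 0.12589) = 1/1.1328 = 0.8828; α₂ = α₁·K2/[H⁺] = 0.1111
α₁ + 2α₂ = 1.1050
DIC = CA / (α₁ + 2α₂) = 2.09 / 1.1050 = 1.89 mmol/kg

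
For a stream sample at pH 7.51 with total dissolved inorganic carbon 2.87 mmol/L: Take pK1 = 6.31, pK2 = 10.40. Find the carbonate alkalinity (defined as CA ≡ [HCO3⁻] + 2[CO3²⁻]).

CA = [HCO3⁻] + 2[CO3²⁻] = (α₁ + 2α₂)·DIC
At pH 7.51: [H⁺]/K1 = 10^-1.20 = 0.063096, K2/[H⁺] = 10^-2.89 = 0.0012882
α₁ = 1/(1 + 0.063096 + 0.0012882) = 1/1.0644 = 0.9395; α₂ = α₁·K2/[H⁺] = 0.001210
α₁ + 2α₂ = 0.9419
CA = 0.9419 × 2.87 = 2.70 mmol/L

CA = 2.70 mmol/L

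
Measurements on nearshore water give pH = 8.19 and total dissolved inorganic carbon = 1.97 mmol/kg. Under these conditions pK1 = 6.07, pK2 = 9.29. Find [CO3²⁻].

α₂ = 1 / (1 + [H⁺]/K2 + [H⁺]²/(K1K2)) = 1 / (1 + 10^+1.10 + 10^-1.02)
   = 1 / (1 + 12.589 + 0.095499) = 1/13.685 = 0.07307
[CO3²⁻] = α₂ × DIC = 0.07307 × 1.97 = 0.144 mmol/kg

[CO3²⁻] = 0.144 mmol/kg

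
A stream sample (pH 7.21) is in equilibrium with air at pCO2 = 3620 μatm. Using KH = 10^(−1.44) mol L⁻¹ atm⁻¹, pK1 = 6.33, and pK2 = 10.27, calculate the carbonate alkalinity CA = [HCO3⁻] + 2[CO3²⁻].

[CO2*] = KH · pCO2 = 10^(−1.44) × 3620×10^-6 = 1.314×10^-4 mol/L
α₀ = 1/(1 + K1/[H⁺] + K1K2/[H⁺]²) = 1/(1 + 10^+0.88 + 10^-2.18) = 0.1164
DIC = [CO2*]/α₀ = 1.314×10^-4 / 0.1164 = 1.129 mmol/L
CA = (α₁ + 2α₂)·DIC = (0.8828 + 2×0.0007689) × 1.129 = 0.999 mmol/L

CA = 0.999 mmol/L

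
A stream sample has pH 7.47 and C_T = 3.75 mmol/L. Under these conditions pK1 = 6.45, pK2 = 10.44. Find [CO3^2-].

[CO3²⁻] = 3.66 μmol/L

α₂ = 1 / (1 + [H⁺]/K2 + [H⁺]²/(K1K2)) = 1 / (1 + 10^+2.97 + 10^+1.95)
   = 1 / (1 + 933.25 + 89.125) = 1/1023.4 = 0.0009772
[CO3²⁻] = α₂ × DIC = 0.0009772 × 3.75 = 0.00366 mmol/L = 3.66 μmol/L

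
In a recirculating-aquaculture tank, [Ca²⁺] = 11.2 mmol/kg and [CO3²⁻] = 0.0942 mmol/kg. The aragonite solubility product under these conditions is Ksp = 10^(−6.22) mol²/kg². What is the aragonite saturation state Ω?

Ω = 1.75

Ksp = 10^(−6.22) = 6.026×10^-7
Ω = [Ca²⁺][CO3²⁻]/Ksp = (11.2×10^-3)(0.0942×10^-3) / 6.026×10^-7 = 1.75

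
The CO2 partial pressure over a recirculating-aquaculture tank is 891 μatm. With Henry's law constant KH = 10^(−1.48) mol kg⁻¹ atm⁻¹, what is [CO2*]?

KH = 10^(−1.48) = 3.311×10^-2 mol kg⁻¹ atm⁻¹
[CO2*] = KH · pCO2 = 3.311×10^-2 × 891×10^-6 atm = 2.95×10^-5 mol/kg

[CO2*] = 29.5 μmol/kg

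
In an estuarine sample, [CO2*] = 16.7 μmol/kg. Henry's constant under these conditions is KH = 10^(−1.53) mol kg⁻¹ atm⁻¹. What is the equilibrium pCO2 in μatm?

pCO2 = 566 μatm

KH = 10^(−1.53) = 2.951×10^-2 mol kg⁻¹ atm⁻¹
pCO2 = [CO2*]/KH = 16.7×10^-6 / 2.951×10^-2 = 5.66×10^-4 atm = 566 μatm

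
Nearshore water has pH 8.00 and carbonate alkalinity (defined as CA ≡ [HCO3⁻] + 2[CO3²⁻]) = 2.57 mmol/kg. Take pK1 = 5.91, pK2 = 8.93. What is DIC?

DIC = 2.34 mmol/kg

CA = [HCO3⁻] + 2[CO3²⁻] = (α₁ + 2α₂)·DIC
At pH 8.00: [H⁺]/K1 = 10^-2.09 = 0.0081283, K2/[H⁺] = 10^-0.93 = 0.11749
α₁ = 1/(1 + 0.0081283 + 0.11749) = 1/1.1256 = 0.8884; α₂ = α₁·K2/[H⁺] = 0.1044
α₁ + 2α₂ = 1.0972
DIC = CA / (α₁ + 2α₂) = 2.57 / 1.0972 = 2.34 mmol/kg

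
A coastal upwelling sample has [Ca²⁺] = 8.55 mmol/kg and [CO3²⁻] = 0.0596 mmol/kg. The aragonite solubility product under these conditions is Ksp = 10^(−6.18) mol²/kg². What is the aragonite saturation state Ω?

Ω = 0.771

Ksp = 10^(−6.18) = 6.607×10^-7
Ω = [Ca²⁺][CO3²⁻]/Ksp = (8.55×10^-3)(0.0596×10^-3) / 6.607×10^-7 = 0.771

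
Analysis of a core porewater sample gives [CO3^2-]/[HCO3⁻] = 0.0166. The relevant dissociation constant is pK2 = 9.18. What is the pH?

From K2 = [H⁺][CO3^2-]/[HCO3⁻]:  pH = pK2 + log₁₀([CO3^2-]/[HCO3⁻])
log₁₀(0.0166) = -1.780
pH = 9.18 + (-1.780) = 7.40

pH = 7.40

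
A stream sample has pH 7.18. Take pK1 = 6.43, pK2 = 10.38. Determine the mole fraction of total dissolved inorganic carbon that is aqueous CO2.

α₀ = 0.151

α₀ = 1 / (1 + K1/[H⁺] + K1K2/[H⁺]²) = 1 / (1 + 10^+0.75 + 10^-2.45)
   = 1 / (1 + 5.6234 + 0.0035481) = 1/6.6270 = 0.1509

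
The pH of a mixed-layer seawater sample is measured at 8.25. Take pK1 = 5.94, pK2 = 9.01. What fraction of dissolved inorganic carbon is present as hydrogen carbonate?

α₁ = 1 / (1 + [H⁺]/K1 + K2/[H⁺]) = 1 / (1 + 10^-2.31 + 10^-0.76)
   = 1 / (1 + 0.0048978 + 0.17378) = 1/1.1787 = 0.8484

α₁ = 0.848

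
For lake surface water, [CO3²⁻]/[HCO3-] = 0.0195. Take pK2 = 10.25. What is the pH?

From K2 = [H⁺][CO3²⁻]/[HCO3-]:  pH = pK2 + log₁₀([CO3²⁻]/[HCO3-])
log₁₀(0.0195) = -1.710
pH = 10.25 + (-1.710) = 8.54

pH = 8.54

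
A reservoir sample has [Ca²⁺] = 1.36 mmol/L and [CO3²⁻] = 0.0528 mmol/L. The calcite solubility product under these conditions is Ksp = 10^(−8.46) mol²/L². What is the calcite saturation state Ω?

Ksp = 10^(−8.46) = 3.467×10^-9
Ω = [Ca²⁺][CO3²⁻]/Ksp = (1.36×10^-3)(0.0528×10^-3) / 3.467×10^-9 = 20.7

Ω = 20.7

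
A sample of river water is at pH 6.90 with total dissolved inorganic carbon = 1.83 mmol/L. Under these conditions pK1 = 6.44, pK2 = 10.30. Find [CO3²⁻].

α₂ = 1 / (1 + [H⁺]/K2 + [H⁺]²/(K1K2)) = 1 / (1 + 10^+3.40 + 10^+2.94)
   = 1 / (1 + 2511.9 + 870.96) = 1/3383.9 = 0.0002955
[CO3²⁻] = α₂ × DIC = 0.0002955 × 1.83 = 0.000541 mmol/L = 0.541 μmol/L

[CO3²⁻] = 0.541 μmol/L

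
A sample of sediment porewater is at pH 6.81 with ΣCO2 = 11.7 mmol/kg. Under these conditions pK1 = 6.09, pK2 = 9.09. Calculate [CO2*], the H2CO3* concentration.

[CO2*] = 1.86 mmol/kg

α₀ = 1 / (1 + K1/[H⁺] + K1K2/[H⁺]²) = 1 / (1 + 10^+0.72 + 10^-1.56)
   = 1 / (1 + 5.2481 + 0.027542) = 1/6.2756 = 0.1593
[CO2*] = α₀ × DIC = 0.1593 × 11.7 = 1.86 mmol/kg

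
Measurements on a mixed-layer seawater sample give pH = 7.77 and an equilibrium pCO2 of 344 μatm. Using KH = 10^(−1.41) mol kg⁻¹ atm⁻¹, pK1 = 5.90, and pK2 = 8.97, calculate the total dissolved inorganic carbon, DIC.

[CO2*] = KH · pCO2 = 10^(−1.41) × 344×10^-6 = 1.338×10^-5 mol/kg
α₀ = 1/(1 + K1/[H⁺] + K1K2/[H⁺]²) = 1/(1 + 10^+1.87 + 10^+0.67) = 0.01253
DIC = [CO2*]/α₀ = 1.338×10^-5 / 0.01253 = 1.07 mmol/kg

DIC = 1.07 mmol/kg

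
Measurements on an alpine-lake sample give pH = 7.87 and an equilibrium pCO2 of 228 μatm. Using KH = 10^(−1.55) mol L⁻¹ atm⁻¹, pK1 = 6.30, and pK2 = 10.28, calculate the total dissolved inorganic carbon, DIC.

[CO2*] = KH · pCO2 = 10^(−1.55) × 228×10^-6 = 6.426×10^-6 mol/L
α₀ = 1/(1 + K1/[H⁺] + K1K2/[H⁺]²) = 1/(1 + 10^+1.57 + 10^-0.84) = 0.02611
DIC = [CO2*]/α₀ = 6.426×10^-6 / 0.02611 = 0.246 mmol/L

DIC = 0.246 mmol/L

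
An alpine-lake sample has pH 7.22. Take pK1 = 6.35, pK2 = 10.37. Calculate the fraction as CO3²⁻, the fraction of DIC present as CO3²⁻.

α₂ = 1 / (1 + [H⁺]/K2 + [H⁺]²/(K1K2)) = 1 / (1 + 10^+3.15 + 10^+2.28)
   = 1 / (1 + 1412.5 + 190.55) = 1/1604.1 = 0.0006234

α₂ = 0.000623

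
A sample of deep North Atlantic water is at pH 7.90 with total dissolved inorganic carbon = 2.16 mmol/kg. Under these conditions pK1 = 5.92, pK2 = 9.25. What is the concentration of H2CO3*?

α₀ = 1 / (1 + K1/[H⁺] + K1K2/[H⁺]²) = 1 / (1 + 10^+1.98 + 10^+0.63)
   = 1 / (1 + 95.499 + 4.2658) = 1/100.77 = 0.009924
[CO2*] = α₀ × DIC = 0.009924 × 2.16 = 0.0214 mmol/kg

[CO2*] = 0.0214 mmol/kg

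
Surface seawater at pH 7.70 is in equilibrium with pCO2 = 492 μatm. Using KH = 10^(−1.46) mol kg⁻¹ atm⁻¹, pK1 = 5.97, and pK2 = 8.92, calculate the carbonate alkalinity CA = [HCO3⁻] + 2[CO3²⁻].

[CO2*] = KH · pCO2 = 10^(−1.46) × 492×10^-6 = 1.706×10^-5 mol/kg
α₀ = 1/(1 + K1/[H⁺] + K1K2/[H⁺]²) = 1/(1 + 10^+1.73 + 10^+0.51) = 0.01726
DIC = [CO2*]/α₀ = 1.706×10^-5 / 0.01726 = 0.9884 mmol/kg
CA = (α₁ + 2α₂)·DIC = (0.9269 + 2×0.05585) × 0.9884 = 1.03 mmol/kg

CA = 1.03 mmol/kg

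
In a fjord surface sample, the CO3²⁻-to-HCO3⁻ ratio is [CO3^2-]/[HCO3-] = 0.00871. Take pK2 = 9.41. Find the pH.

From K2 = [H⁺][CO3^2-]/[HCO3-]:  pH = pK2 + log₁₀([CO3^2-]/[HCO3-])
log₁₀(0.00871) = -2.060
pH = 9.41 + (-2.060) = 7.35

pH = 7.35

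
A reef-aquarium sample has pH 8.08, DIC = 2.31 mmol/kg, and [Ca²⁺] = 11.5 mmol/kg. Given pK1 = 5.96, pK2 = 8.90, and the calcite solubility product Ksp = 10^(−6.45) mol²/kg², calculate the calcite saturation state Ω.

Ω = 9.78

α₂ = 1 / (1 + [H⁺]/K2 + [H⁺]²/(K1K2)) = 1 / (1 + 10^+0.82 + 10^-1.30)
   = 1 / (1 + 6.6069 + 0.050119) = 1/7.6571 = 0.1306
[CO3²⁻] = α₂ × DIC = 0.1306 × 2.31 = 0.3017 mmol/kg
Ksp = 10^(−6.45) = 3.548×10^-7
Ω = [Ca²⁺][CO3²⁻]/Ksp = (11.5×10^-3)(3.017×10^-4) / 3.548×10^-7 = 9.78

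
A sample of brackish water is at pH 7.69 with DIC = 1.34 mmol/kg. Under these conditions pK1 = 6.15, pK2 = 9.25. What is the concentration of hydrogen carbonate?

[HCO3⁻] = 1.27 mmol/kg

α₁ = 1 / (1 + [H⁺]/K1 + K2/[H⁺]) = 1 / (1 + 10^-1.54 + 10^-1.56)
   = 1 / (1 + 0.028840 + 0.027542) = 1/1.0564 = 0.9466
[HCO3⁻] = α₁ × DIC = 0.9466 × 1.34 = 1.27 mmol/kg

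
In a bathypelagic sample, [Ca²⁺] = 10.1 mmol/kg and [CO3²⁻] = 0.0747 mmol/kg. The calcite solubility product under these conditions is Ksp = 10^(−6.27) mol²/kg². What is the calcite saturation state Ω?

Ω = 1.40

Ksp = 10^(−6.27) = 5.370×10^-7
Ω = [Ca²⁺][CO3²⁻]/Ksp = (10.1×10^-3)(0.0747×10^-3) / 5.370×10^-7 = 1.40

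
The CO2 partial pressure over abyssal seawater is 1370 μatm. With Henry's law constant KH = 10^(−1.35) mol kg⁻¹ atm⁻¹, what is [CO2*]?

[CO2*] = 61.2 μmol/kg

KH = 10^(−1.35) = 4.467×10^-2 mol kg⁻¹ atm⁻¹
[CO2*] = KH · pCO2 = 4.467×10^-2 × 1370×10^-6 atm = 6.12×10^-5 mol/kg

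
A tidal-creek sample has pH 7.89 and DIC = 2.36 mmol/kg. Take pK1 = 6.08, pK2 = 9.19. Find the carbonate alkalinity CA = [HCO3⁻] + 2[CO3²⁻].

CA = [HCO3⁻] + 2[CO3²⁻] = (α₁ + 2α₂)·DIC
At pH 7.89: [H⁺]/K1 = 10^-1.81 = 0.015488, K2/[H⁺] = 10^-1.30 = 0.050119
α₁ = 1/(1 + 0.015488 + 0.050119) = 1/1.0656 = 0.9384; α₂ = α₁·K2/[H⁺] = 0.04703
α₁ + 2α₂ = 1.0325
CA = 1.0325 × 2.36 = 2.44 mmol/kg

CA = 2.44 mmol/kg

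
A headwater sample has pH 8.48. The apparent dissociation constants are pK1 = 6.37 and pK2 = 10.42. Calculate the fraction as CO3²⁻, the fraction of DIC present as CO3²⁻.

α₂ = 0.0113

α₂ = 1 / (1 + [H⁺]/K2 + [H⁺]²/(K1K2)) = 1 / (1 + 10^+1.94 + 10^-0.17)
   = 1 / (1 + 87.096 + 0.67608) = 1/88.772 = 0.01126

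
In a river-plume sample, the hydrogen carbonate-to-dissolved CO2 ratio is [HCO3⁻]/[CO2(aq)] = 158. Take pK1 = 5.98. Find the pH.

pH = 8.18

From K1 = [H⁺][HCO3⁻]/[CO2(aq)]:  pH = pK1 + log₁₀([HCO3⁻]/[CO2(aq)])
log₁₀(158) = +2.199
pH = 5.98 + (+2.199) = 8.18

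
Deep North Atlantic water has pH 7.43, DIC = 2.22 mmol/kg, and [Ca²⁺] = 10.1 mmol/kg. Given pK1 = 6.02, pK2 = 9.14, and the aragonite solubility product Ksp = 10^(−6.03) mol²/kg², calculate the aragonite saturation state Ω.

Ω = 0.443

α₂ = 1 / (1 + [H⁺]/K2 + [H⁺]²/(K1K2)) = 1 / (1 + 10^+1.71 + 10^+0.30)
   = 1 / (1 + 51.286 + 1.9953) = 1/54.281 = 0.01842
[CO3²⁻] = α₂ × DIC = 0.01842 × 2.22 = 0.04090 mmol/kg
Ksp = 10^(−6.03) = 9.333×10^-7
Ω = [Ca²⁺][CO3²⁻]/Ksp = (10.1×10^-3)(4.090×10^-5) / 9.333×10^-7 = 0.443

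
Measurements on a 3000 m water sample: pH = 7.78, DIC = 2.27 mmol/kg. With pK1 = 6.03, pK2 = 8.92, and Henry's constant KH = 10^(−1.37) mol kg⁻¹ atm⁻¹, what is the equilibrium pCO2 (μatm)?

α₀ = 1 / (1 + K1/[H⁺] + K1K2/[H⁺]²) = 1 / (1 + 10^+1.75 + 10^+0.61)
   = 1 / (1 + 56.234 + 4.0738) = 1/61.308 = 0.01631
[CO2*] = α₀ × DIC = 0.01631 × 2.27 = 0.03703 mmol/kg
pCO2 = [CO2*]/KH = 3.703×10^-5 / 4.266×10^-2 = 868 μatm

pCO2 = 868 μatm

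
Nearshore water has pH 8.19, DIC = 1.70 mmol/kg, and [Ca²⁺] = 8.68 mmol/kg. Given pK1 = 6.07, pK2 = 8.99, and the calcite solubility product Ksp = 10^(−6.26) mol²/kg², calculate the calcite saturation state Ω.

α₂ = 1 / (1 + [H⁺]/K2 + [H⁺]²/(K1K2)) = 1 / (1 + 10^+0.80 + 10^-1.32)
   = 1 / (1 + 6.3096 + 0.047863) = 1/7.3574 = 0.1359
[CO3²⁻] = α₂ × DIC = 0.1359 × 1.70 = 0.2311 mmol/kg
Ksp = 10^(−6.26) = 5.495×10^-7
Ω = [Ca²⁺][CO3²⁻]/Ksp = (8.68×10^-3)(2.311×10^-4) / 5.495×10^-7 = 3.65

Ω = 3.65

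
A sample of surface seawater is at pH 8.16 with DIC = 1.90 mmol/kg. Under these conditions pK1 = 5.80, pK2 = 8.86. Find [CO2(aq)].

α₀ = 1 / (1 + K1/[H⁺] + K1K2/[H⁺]²) = 1 / (1 + 10^+2.36 + 10^+1.66)
   = 1 / (1 + 229.09 + 45.709) = 1/275.80 = 0.003626
[CO2*] = α₀ × DIC = 0.003626 × 1.90 = 0.00689 mmol/kg = 6.89 μmol/kg

[CO2*] = 6.89 μmol/kg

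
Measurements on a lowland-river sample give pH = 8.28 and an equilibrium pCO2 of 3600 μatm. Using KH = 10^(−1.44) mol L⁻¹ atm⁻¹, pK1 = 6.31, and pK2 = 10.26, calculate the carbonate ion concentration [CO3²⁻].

[CO3²⁻] = 0.128 mmol/L

[CO2*] = KH · pCO2 = 10^(−1.44) × 3600×10^-6 = 1.307×10^-4 mol/L
α₀ = 1/(1 + K1/[H⁺] + K1K2/[H⁺]²) = 1/(1 + 10^+1.97 + 10^-0.01) = 0.01049
DIC = [CO2*]/α₀ = 1.307×10^-4 / 0.01049 = 12.46 mmol/L
[CO3²⁻] = α₂·DIC; α₂ = 0.01025, so [CO3²⁻] = 0.01025 × 12.46 = 0.128 mmol/L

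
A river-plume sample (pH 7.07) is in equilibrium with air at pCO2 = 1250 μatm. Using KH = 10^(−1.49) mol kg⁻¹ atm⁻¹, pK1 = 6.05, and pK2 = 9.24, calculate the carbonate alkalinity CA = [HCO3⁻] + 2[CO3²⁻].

[CO2*] = KH · pCO2 = 10^(−1.49) × 1250×10^-6 = 4.045×10^-5 mol/kg
α₀ = 1/(1 + K1/[H⁺] + K1K2/[H⁺]²) = 1/(1 + 10^+1.02 + 10^-1.15) = 0.08664
DIC = [CO2*]/α₀ = 4.045×10^-5 / 0.08664 = 0.4669 mmol/kg
CA = (α₁ + 2α₂)·DIC = (0.9072 + 2×0.006134) × 0.4669 = 0.429 mmol/kg

CA = 0.429 mmol/kg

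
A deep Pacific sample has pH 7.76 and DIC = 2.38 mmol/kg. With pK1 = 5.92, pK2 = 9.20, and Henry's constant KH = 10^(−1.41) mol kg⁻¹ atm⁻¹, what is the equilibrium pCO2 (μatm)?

α₀ = 1 / (1 + K1/[H⁺] + K1K2/[H⁺]²) = 1 / (1 + 10^+1.84 + 10^+0.40)
   = 1 / (1 + 69.183 + 2.5119) = 1/72.695 = 0.01376
[CO2*] = α₀ × DIC = 0.01376 × 2.38 = 0.03274 mmol/kg
pCO2 = [CO2*]/KH = 3.274×10^-5 / 3.890×10^-2 = 842 μatm

pCO2 = 842 μatm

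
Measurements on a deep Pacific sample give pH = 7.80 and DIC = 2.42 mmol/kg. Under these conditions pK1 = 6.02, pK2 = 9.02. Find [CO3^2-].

[CO3²⁻] = 0.135 mmol/kg

α₂ = 1 / (1 + [H⁺]/K2 + [H⁺]²/(K1K2)) = 1 / (1 + 10^+1.22 + 10^-0.56)
   = 1 / (1 + 16.596 + 0.27542) = 1/17.871 = 0.05596
[CO3²⁻] = α₂ × DIC = 0.05596 × 2.42 = 0.135 mmol/kg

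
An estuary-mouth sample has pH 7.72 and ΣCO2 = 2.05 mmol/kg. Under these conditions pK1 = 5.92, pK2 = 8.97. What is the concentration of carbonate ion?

[CO3²⁻] = 0.108 mmol/kg

α₂ = 1 / (1 + [H⁺]/K2 + [H⁺]²/(K1K2)) = 1 / (1 + 10^+1.25 + 10^-0.55)
   = 1 / (1 + 17.783 + 0.28184) = 1/19.065 = 0.05245
[CO3²⁻] = α₂ × DIC = 0.05245 × 2.05 = 0.108 mmol/kg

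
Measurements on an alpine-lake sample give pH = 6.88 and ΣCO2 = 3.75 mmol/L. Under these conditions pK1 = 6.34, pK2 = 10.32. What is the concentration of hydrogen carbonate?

α₁ = 1 / (1 + [H⁺]/K1 + K2/[H⁺]) = 1 / (1 + 10^-0.54 + 10^-3.44)
   = 1 / (1 + 0.28840 + 0.00036308) = 1/1.2888 = 0.7759
[HCO3⁻] = α₁ × DIC = 0.7759 × 3.75 = 2.91 mmol/L

[HCO3⁻] = 2.91 mmol/L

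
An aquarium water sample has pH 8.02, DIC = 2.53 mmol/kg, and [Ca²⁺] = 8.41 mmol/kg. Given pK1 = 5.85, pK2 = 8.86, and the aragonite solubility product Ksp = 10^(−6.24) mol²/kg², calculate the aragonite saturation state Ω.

Ω = 4.64

α₂ = 1 / (1 + [H⁺]/K2 + [H⁺]²/(K1K2)) = 1 / (1 + 10^+0.84 + 10^-1.33)
   = 1 / (1 + 6.9183 + 0.046774) = 1/7.9651 = 0.1255
[CO3²⁻] = α₂ × DIC = 0.1255 × 2.53 = 0.3176 mmol/kg
Ksp = 10^(−6.24) = 5.754×10^-7
Ω = [Ca²⁺][CO3²⁻]/Ksp = (8.41×10^-3)(3.176×10^-4) / 5.754×10^-7 = 4.64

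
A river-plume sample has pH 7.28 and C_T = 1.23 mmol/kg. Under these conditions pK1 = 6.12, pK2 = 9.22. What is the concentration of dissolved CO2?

α₀ = 1 / (1 + K1/[H⁺] + K1K2/[H⁺]²) = 1 / (1 + 10^+1.16 + 10^-0.78)
   = 1 / (1 + 14.454 + 0.16596) = 1/15.620 = 0.06402
[CO2*] = α₀ × DIC = 0.06402 × 1.23 = 0.0787 mmol/kg

[CO2*] = 0.0787 mmol/kg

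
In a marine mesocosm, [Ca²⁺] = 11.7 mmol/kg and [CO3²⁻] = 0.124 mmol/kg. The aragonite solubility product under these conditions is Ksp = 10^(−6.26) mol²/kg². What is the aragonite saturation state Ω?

Ksp = 10^(−6.26) = 5.495×10^-7
Ω = [Ca²⁺][CO3²⁻]/Ksp = (11.7×10^-3)(0.124×10^-3) / 5.495×10^-7 = 2.64

Ω = 2.64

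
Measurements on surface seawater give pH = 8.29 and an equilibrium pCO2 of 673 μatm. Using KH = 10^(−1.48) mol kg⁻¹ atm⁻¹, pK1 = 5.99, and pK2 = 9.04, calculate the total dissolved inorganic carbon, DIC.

[CO2*] = KH · pCO2 = 10^(−1.48) × 673×10^-6 = 2.229×10^-5 mol/kg
α₀ = 1/(1 + K1/[H⁺] + K1K2/[H⁺]²) = 1/(1 + 10^+2.30 + 10^+1.55) = 0.004237
DIC = [CO2*]/α₀ = 2.229×10^-5 / 0.004237 = 5.26 mmol/kg

DIC = 5.26 mmol/kg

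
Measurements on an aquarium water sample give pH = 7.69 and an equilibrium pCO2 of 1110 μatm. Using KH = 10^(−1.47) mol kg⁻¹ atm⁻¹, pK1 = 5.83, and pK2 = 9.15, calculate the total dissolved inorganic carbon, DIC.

DIC = 2.86 mmol/kg

[CO2*] = KH · pCO2 = 10^(−1.47) × 1110×10^-6 = 3.761×10^-5 mol/kg
α₀ = 1/(1 + K1/[H⁺] + K1K2/[H⁺]²) = 1/(1 + 10^+1.86 + 10^+0.40) = 0.01317
DIC = [CO2*]/α₀ = 3.761×10^-5 / 0.01317 = 2.86 mmol/kg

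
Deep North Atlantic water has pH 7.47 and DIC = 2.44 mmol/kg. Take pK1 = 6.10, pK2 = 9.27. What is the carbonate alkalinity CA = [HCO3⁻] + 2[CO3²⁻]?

CA = 2.38 mmol/kg

CA = [HCO3⁻] + 2[CO3²⁻] = (α₁ + 2α₂)·DIC
At pH 7.47: [H⁺]/K1 = 10^-1.37 = 0.042658, K2/[H⁺] = 10^-1.80 = 0.015849
α₁ = 1/(1 + 0.042658 + 0.015849) = 1/1.0585 = 0.9447; α₂ = α₁·K2/[H⁺] = 0.01497
α₁ + 2α₂ = 0.9747
CA = 0.9747 × 2.44 = 2.38 mmol/kg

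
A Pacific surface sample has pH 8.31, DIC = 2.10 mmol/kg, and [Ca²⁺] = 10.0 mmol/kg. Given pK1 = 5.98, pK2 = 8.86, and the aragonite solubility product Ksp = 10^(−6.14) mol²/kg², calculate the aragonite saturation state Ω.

α₂ = 1 / (1 + [H⁺]/K2 + [H⁺]²/(K1K2)) = 1 / (1 + 10^+0.55 + 10^-1.78)
   = 1 / (1 + 3.5481 + 0.016596) = 1/4.5647 = 0.2191
[CO3²⁻] = α₂ × DIC = 0.2191 × 2.10 = 0.4600 mmol/kg
Ksp = 10^(−6.14) = 7.244×10^-7
Ω = [Ca²⁺][CO3²⁻]/Ksp = (10.0×10^-3)(4.600×10^-4) / 7.244×10^-7 = 6.35

Ω = 6.35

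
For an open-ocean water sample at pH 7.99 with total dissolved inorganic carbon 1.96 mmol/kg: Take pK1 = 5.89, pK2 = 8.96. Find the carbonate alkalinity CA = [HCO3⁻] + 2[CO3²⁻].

CA = 2.13 mmol/kg

CA = [HCO3⁻] + 2[CO3²⁻] = (α₁ + 2α₂)·DIC
At pH 7.99: [H⁺]/K1 = 10^-2.10 = 0.0079433, K2/[H⁺] = 10^-0.97 = 0.10715
α₁ = 1/(1 + 0.0079433 + 0.10715) = 1/1.1151 = 0.8968; α₂ = α₁·K2/[H⁺] = 0.09609
α₁ + 2α₂ = 1.0890
CA = 1.0890 × 1.96 = 2.13 mmol/kg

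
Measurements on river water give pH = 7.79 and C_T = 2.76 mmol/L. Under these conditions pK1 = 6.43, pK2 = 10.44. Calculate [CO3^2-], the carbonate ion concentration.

[CO3²⁻] = 5.91 μmol/L

α₂ = 1 / (1 + [H⁺]/K2 + [H⁺]²/(K1K2)) = 1 / (1 + 10^+2.65 + 10^+1.29)
   = 1 / (1 + 446.68 + 19.498) = 1/467.18 = 0.002140
[CO3²⁻] = α₂ × DIC = 0.002140 × 2.76 = 0.00591 mmol/L = 5.91 μmol/L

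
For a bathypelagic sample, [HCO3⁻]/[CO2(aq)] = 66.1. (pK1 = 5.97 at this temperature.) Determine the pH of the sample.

pH = 7.79

From K1 = [H⁺][HCO3⁻]/[CO2(aq)]:  pH = pK1 + log₁₀([HCO3⁻]/[CO2(aq)])
log₁₀(66.1) = +1.820
pH = 5.97 + (+1.820) = 7.79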